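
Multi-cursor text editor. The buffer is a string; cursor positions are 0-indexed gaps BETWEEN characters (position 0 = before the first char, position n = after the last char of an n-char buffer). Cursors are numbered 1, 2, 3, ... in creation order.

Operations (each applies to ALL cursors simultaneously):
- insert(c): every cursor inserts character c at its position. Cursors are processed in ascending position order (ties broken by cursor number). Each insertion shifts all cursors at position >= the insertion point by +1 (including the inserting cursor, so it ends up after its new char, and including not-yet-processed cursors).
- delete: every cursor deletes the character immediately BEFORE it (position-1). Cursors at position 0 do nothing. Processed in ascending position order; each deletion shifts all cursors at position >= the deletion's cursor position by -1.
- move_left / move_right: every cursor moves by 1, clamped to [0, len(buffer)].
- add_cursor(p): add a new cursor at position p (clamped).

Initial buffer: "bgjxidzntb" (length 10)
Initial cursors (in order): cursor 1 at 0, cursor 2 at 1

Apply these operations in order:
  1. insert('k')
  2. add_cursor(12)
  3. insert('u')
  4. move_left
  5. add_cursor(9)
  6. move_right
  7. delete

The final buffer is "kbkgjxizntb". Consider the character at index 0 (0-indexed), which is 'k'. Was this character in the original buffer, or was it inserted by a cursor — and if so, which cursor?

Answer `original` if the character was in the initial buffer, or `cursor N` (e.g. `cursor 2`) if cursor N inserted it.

After op 1 (insert('k')): buffer="kbkgjxidzntb" (len 12), cursors c1@1 c2@3, authorship 1.2.........
After op 2 (add_cursor(12)): buffer="kbkgjxidzntb" (len 12), cursors c1@1 c2@3 c3@12, authorship 1.2.........
After op 3 (insert('u')): buffer="kubkugjxidzntbu" (len 15), cursors c1@2 c2@5 c3@15, authorship 11.22.........3
After op 4 (move_left): buffer="kubkugjxidzntbu" (len 15), cursors c1@1 c2@4 c3@14, authorship 11.22.........3
After op 5 (add_cursor(9)): buffer="kubkugjxidzntbu" (len 15), cursors c1@1 c2@4 c4@9 c3@14, authorship 11.22.........3
After op 6 (move_right): buffer="kubkugjxidzntbu" (len 15), cursors c1@2 c2@5 c4@10 c3@15, authorship 11.22.........3
After op 7 (delete): buffer="kbkgjxizntb" (len 11), cursors c1@1 c2@3 c4@7 c3@11, authorship 1.2........
Authorship (.=original, N=cursor N): 1 . 2 . . . . . . . .
Index 0: author = 1

Answer: cursor 1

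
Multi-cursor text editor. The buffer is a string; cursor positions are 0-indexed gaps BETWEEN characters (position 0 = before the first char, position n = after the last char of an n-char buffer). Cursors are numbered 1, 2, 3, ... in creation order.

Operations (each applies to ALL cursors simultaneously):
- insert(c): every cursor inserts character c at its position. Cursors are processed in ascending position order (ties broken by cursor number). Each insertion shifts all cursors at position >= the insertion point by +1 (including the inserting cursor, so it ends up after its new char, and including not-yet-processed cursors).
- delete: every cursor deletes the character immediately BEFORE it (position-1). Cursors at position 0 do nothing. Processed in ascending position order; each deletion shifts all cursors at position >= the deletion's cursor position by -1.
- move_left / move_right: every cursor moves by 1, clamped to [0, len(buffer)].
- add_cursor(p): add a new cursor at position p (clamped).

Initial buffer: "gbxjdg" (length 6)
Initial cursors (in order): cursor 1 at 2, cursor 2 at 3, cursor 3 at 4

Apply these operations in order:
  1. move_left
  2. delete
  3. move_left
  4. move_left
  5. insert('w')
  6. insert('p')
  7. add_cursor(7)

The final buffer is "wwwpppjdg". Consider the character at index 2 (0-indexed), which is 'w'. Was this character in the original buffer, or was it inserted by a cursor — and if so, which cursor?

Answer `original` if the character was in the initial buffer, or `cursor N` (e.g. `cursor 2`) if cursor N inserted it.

After op 1 (move_left): buffer="gbxjdg" (len 6), cursors c1@1 c2@2 c3@3, authorship ......
After op 2 (delete): buffer="jdg" (len 3), cursors c1@0 c2@0 c3@0, authorship ...
After op 3 (move_left): buffer="jdg" (len 3), cursors c1@0 c2@0 c3@0, authorship ...
After op 4 (move_left): buffer="jdg" (len 3), cursors c1@0 c2@0 c3@0, authorship ...
After op 5 (insert('w')): buffer="wwwjdg" (len 6), cursors c1@3 c2@3 c3@3, authorship 123...
After op 6 (insert('p')): buffer="wwwpppjdg" (len 9), cursors c1@6 c2@6 c3@6, authorship 123123...
After op 7 (add_cursor(7)): buffer="wwwpppjdg" (len 9), cursors c1@6 c2@6 c3@6 c4@7, authorship 123123...
Authorship (.=original, N=cursor N): 1 2 3 1 2 3 . . .
Index 2: author = 3

Answer: cursor 3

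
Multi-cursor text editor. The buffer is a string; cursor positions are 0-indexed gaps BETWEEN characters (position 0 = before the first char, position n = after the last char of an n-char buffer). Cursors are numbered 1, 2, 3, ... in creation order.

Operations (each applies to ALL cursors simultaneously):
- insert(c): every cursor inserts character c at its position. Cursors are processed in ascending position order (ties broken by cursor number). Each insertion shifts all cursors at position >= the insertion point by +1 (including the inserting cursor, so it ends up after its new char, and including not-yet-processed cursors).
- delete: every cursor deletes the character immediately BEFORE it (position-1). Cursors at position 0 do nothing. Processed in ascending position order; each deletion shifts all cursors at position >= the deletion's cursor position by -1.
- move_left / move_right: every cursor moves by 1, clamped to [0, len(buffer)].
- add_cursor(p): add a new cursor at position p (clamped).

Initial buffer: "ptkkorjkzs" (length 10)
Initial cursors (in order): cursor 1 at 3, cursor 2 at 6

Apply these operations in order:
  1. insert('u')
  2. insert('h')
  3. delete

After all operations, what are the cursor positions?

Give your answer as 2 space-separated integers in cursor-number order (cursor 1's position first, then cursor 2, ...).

After op 1 (insert('u')): buffer="ptkukorujkzs" (len 12), cursors c1@4 c2@8, authorship ...1...2....
After op 2 (insert('h')): buffer="ptkuhkoruhjkzs" (len 14), cursors c1@5 c2@10, authorship ...11...22....
After op 3 (delete): buffer="ptkukorujkzs" (len 12), cursors c1@4 c2@8, authorship ...1...2....

Answer: 4 8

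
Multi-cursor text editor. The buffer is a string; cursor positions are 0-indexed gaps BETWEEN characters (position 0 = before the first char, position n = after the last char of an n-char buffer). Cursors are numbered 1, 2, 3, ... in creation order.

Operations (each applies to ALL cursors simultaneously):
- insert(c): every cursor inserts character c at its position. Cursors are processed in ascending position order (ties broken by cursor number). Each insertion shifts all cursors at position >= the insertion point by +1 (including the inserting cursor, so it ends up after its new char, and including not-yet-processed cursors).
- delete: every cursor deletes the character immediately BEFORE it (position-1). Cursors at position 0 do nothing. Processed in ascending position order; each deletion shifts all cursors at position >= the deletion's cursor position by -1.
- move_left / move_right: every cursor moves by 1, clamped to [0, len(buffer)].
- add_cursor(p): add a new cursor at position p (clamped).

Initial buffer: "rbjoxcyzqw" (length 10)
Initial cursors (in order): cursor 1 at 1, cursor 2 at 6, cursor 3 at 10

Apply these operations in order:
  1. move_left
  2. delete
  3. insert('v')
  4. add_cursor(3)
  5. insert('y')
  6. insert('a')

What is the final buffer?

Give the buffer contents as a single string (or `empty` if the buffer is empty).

After op 1 (move_left): buffer="rbjoxcyzqw" (len 10), cursors c1@0 c2@5 c3@9, authorship ..........
After op 2 (delete): buffer="rbjocyzw" (len 8), cursors c1@0 c2@4 c3@7, authorship ........
After op 3 (insert('v')): buffer="vrbjovcyzvw" (len 11), cursors c1@1 c2@6 c3@10, authorship 1....2...3.
After op 4 (add_cursor(3)): buffer="vrbjovcyzvw" (len 11), cursors c1@1 c4@3 c2@6 c3@10, authorship 1....2...3.
After op 5 (insert('y')): buffer="vyrbyjovycyzvyw" (len 15), cursors c1@2 c4@5 c2@9 c3@14, authorship 11..4..22...33.
After op 6 (insert('a')): buffer="vyarbyajovyacyzvyaw" (len 19), cursors c1@3 c4@7 c2@12 c3@18, authorship 111..44..222...333.

Answer: vyarbyajovyacyzvyaw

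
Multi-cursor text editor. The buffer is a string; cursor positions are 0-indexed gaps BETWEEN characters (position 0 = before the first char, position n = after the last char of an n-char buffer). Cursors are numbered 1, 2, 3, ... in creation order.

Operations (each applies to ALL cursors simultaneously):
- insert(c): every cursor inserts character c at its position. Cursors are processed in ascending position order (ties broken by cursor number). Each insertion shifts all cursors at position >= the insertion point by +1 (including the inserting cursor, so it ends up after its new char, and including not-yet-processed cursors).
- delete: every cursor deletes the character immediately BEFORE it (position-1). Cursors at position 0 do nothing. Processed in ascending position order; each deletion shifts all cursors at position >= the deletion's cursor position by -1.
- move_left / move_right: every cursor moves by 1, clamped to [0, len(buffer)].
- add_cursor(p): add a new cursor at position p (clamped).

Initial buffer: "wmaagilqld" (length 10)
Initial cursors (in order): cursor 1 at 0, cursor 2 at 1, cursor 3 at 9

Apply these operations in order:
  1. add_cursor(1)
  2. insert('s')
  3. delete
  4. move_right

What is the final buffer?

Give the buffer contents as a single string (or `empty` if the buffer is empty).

Answer: wmaagilqld

Derivation:
After op 1 (add_cursor(1)): buffer="wmaagilqld" (len 10), cursors c1@0 c2@1 c4@1 c3@9, authorship ..........
After op 2 (insert('s')): buffer="swssmaagilqlsd" (len 14), cursors c1@1 c2@4 c4@4 c3@13, authorship 1.24........3.
After op 3 (delete): buffer="wmaagilqld" (len 10), cursors c1@0 c2@1 c4@1 c3@9, authorship ..........
After op 4 (move_right): buffer="wmaagilqld" (len 10), cursors c1@1 c2@2 c4@2 c3@10, authorship ..........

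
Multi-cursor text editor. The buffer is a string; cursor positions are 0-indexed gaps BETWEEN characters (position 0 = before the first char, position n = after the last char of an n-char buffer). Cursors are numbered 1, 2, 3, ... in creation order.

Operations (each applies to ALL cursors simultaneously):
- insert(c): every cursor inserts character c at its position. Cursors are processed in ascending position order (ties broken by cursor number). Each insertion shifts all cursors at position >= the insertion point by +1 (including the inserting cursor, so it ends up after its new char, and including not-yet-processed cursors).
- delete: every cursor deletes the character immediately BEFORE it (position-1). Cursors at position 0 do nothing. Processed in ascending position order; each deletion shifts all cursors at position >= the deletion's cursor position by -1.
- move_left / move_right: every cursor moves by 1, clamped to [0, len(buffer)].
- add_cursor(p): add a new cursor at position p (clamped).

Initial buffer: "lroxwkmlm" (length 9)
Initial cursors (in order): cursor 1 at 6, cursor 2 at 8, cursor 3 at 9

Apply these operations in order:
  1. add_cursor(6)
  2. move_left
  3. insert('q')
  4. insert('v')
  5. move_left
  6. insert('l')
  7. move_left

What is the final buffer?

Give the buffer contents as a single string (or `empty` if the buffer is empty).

After op 1 (add_cursor(6)): buffer="lroxwkmlm" (len 9), cursors c1@6 c4@6 c2@8 c3@9, authorship .........
After op 2 (move_left): buffer="lroxwkmlm" (len 9), cursors c1@5 c4@5 c2@7 c3@8, authorship .........
After op 3 (insert('q')): buffer="lroxwqqkmqlqm" (len 13), cursors c1@7 c4@7 c2@10 c3@12, authorship .....14..2.3.
After op 4 (insert('v')): buffer="lroxwqqvvkmqvlqvm" (len 17), cursors c1@9 c4@9 c2@13 c3@16, authorship .....1414..22.33.
After op 5 (move_left): buffer="lroxwqqvvkmqvlqvm" (len 17), cursors c1@8 c4@8 c2@12 c3@15, authorship .....1414..22.33.
After op 6 (insert('l')): buffer="lroxwqqvllvkmqlvlqlvm" (len 21), cursors c1@10 c4@10 c2@15 c3@19, authorship .....141144..222.333.
After op 7 (move_left): buffer="lroxwqqvllvkmqlvlqlvm" (len 21), cursors c1@9 c4@9 c2@14 c3@18, authorship .....141144..222.333.

Answer: lroxwqqvllvkmqlvlqlvm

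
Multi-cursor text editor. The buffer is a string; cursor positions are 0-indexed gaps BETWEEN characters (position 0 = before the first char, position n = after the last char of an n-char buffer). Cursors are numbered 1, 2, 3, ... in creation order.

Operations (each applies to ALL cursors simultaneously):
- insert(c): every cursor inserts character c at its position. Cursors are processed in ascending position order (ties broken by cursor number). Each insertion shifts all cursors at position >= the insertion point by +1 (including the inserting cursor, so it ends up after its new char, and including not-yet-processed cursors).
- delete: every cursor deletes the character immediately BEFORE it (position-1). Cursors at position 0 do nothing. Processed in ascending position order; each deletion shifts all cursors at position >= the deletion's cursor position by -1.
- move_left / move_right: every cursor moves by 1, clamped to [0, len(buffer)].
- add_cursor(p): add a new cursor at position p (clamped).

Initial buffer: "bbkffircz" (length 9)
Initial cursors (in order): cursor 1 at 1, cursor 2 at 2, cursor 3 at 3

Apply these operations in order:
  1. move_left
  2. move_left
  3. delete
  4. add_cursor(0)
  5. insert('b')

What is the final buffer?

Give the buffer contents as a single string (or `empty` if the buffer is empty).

After op 1 (move_left): buffer="bbkffircz" (len 9), cursors c1@0 c2@1 c3@2, authorship .........
After op 2 (move_left): buffer="bbkffircz" (len 9), cursors c1@0 c2@0 c3@1, authorship .........
After op 3 (delete): buffer="bkffircz" (len 8), cursors c1@0 c2@0 c3@0, authorship ........
After op 4 (add_cursor(0)): buffer="bkffircz" (len 8), cursors c1@0 c2@0 c3@0 c4@0, authorship ........
After op 5 (insert('b')): buffer="bbbbbkffircz" (len 12), cursors c1@4 c2@4 c3@4 c4@4, authorship 1234........

Answer: bbbbbkffircz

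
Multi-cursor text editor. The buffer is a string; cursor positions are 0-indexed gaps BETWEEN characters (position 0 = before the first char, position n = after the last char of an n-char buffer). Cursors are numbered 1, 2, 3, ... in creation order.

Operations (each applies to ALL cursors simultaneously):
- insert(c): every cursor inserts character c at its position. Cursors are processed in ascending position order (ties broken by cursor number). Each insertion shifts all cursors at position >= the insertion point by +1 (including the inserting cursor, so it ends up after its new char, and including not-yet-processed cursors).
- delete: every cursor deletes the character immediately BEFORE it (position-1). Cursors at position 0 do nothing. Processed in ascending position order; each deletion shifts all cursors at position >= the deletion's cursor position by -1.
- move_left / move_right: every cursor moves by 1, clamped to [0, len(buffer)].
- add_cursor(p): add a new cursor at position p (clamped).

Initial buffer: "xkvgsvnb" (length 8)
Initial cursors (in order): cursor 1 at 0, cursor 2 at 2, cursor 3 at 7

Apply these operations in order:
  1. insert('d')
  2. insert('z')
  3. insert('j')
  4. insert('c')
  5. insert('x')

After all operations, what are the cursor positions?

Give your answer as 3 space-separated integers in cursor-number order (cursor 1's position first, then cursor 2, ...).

After op 1 (insert('d')): buffer="dxkdvgsvndb" (len 11), cursors c1@1 c2@4 c3@10, authorship 1..2.....3.
After op 2 (insert('z')): buffer="dzxkdzvgsvndzb" (len 14), cursors c1@2 c2@6 c3@13, authorship 11..22.....33.
After op 3 (insert('j')): buffer="dzjxkdzjvgsvndzjb" (len 17), cursors c1@3 c2@8 c3@16, authorship 111..222.....333.
After op 4 (insert('c')): buffer="dzjcxkdzjcvgsvndzjcb" (len 20), cursors c1@4 c2@10 c3@19, authorship 1111..2222.....3333.
After op 5 (insert('x')): buffer="dzjcxxkdzjcxvgsvndzjcxb" (len 23), cursors c1@5 c2@12 c3@22, authorship 11111..22222.....33333.

Answer: 5 12 22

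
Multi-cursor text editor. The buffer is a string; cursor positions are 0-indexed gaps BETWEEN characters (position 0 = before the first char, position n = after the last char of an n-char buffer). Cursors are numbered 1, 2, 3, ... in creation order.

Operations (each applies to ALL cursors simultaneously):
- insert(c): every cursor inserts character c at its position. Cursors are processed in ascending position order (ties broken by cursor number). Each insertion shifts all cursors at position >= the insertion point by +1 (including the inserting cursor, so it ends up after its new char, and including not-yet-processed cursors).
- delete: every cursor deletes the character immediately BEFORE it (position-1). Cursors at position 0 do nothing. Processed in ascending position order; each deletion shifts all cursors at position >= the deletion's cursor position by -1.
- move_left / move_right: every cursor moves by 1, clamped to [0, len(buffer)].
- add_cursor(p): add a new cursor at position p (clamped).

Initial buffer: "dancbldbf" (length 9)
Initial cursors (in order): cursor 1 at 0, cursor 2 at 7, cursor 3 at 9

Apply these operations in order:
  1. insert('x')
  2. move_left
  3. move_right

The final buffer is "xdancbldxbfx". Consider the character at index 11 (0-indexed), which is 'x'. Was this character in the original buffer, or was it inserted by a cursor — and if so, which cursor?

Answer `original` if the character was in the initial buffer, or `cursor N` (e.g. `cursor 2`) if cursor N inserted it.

After op 1 (insert('x')): buffer="xdancbldxbfx" (len 12), cursors c1@1 c2@9 c3@12, authorship 1.......2..3
After op 2 (move_left): buffer="xdancbldxbfx" (len 12), cursors c1@0 c2@8 c3@11, authorship 1.......2..3
After op 3 (move_right): buffer="xdancbldxbfx" (len 12), cursors c1@1 c2@9 c3@12, authorship 1.......2..3
Authorship (.=original, N=cursor N): 1 . . . . . . . 2 . . 3
Index 11: author = 3

Answer: cursor 3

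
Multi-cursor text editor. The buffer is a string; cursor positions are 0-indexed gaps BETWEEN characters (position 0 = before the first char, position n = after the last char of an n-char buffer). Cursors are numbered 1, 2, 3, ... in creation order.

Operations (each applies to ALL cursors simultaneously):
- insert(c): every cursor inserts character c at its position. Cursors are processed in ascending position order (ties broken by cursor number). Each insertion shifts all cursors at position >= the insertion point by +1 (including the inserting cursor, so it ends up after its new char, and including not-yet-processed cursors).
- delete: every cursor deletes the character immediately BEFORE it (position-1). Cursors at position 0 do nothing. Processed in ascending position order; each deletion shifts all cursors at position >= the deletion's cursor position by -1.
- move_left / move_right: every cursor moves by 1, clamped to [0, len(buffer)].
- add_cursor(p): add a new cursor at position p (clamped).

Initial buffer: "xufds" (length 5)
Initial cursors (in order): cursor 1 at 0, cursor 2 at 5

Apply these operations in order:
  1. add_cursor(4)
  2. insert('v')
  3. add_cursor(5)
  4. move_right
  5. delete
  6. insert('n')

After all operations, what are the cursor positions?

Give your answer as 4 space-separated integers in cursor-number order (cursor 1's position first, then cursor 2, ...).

After op 1 (add_cursor(4)): buffer="xufds" (len 5), cursors c1@0 c3@4 c2@5, authorship .....
After op 2 (insert('v')): buffer="vxufdvsv" (len 8), cursors c1@1 c3@6 c2@8, authorship 1....3.2
After op 3 (add_cursor(5)): buffer="vxufdvsv" (len 8), cursors c1@1 c4@5 c3@6 c2@8, authorship 1....3.2
After op 4 (move_right): buffer="vxufdvsv" (len 8), cursors c1@2 c4@6 c3@7 c2@8, authorship 1....3.2
After op 5 (delete): buffer="vufd" (len 4), cursors c1@1 c2@4 c3@4 c4@4, authorship 1...
After op 6 (insert('n')): buffer="vnufdnnn" (len 8), cursors c1@2 c2@8 c3@8 c4@8, authorship 11...234

Answer: 2 8 8 8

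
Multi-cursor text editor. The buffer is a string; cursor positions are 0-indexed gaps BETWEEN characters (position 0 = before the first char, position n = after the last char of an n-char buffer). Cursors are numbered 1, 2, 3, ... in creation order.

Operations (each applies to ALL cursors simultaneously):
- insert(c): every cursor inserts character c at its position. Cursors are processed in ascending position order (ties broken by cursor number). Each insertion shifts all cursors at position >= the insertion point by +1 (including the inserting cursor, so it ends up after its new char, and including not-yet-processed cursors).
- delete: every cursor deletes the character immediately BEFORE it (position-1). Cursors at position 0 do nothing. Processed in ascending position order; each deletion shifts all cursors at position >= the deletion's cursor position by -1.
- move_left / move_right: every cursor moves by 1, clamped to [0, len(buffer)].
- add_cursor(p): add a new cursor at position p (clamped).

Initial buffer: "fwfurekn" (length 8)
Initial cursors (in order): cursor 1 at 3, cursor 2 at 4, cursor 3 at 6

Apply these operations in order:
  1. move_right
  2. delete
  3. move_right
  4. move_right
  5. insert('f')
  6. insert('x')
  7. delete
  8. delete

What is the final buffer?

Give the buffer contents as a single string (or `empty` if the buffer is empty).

Answer: fwfen

Derivation:
After op 1 (move_right): buffer="fwfurekn" (len 8), cursors c1@4 c2@5 c3@7, authorship ........
After op 2 (delete): buffer="fwfen" (len 5), cursors c1@3 c2@3 c3@4, authorship .....
After op 3 (move_right): buffer="fwfen" (len 5), cursors c1@4 c2@4 c3@5, authorship .....
After op 4 (move_right): buffer="fwfen" (len 5), cursors c1@5 c2@5 c3@5, authorship .....
After op 5 (insert('f')): buffer="fwfenfff" (len 8), cursors c1@8 c2@8 c3@8, authorship .....123
After op 6 (insert('x')): buffer="fwfenfffxxx" (len 11), cursors c1@11 c2@11 c3@11, authorship .....123123
After op 7 (delete): buffer="fwfenfff" (len 8), cursors c1@8 c2@8 c3@8, authorship .....123
After op 8 (delete): buffer="fwfen" (len 5), cursors c1@5 c2@5 c3@5, authorship .....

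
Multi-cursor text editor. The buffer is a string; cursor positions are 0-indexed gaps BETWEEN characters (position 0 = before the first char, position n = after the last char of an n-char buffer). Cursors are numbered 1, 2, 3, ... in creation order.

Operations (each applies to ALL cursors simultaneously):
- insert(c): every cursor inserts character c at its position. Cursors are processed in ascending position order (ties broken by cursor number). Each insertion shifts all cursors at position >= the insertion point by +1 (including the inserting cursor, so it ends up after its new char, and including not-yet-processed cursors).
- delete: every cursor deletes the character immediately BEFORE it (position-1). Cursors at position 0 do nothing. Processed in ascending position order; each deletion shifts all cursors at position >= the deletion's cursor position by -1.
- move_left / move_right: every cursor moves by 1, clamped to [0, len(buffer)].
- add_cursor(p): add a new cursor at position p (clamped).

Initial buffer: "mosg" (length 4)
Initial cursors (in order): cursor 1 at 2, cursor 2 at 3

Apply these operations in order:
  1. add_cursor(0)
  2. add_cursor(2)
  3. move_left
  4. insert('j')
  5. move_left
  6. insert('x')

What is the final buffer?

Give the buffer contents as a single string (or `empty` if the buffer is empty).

After op 1 (add_cursor(0)): buffer="mosg" (len 4), cursors c3@0 c1@2 c2@3, authorship ....
After op 2 (add_cursor(2)): buffer="mosg" (len 4), cursors c3@0 c1@2 c4@2 c2@3, authorship ....
After op 3 (move_left): buffer="mosg" (len 4), cursors c3@0 c1@1 c4@1 c2@2, authorship ....
After op 4 (insert('j')): buffer="jmjjojsg" (len 8), cursors c3@1 c1@4 c4@4 c2@6, authorship 3.14.2..
After op 5 (move_left): buffer="jmjjojsg" (len 8), cursors c3@0 c1@3 c4@3 c2@5, authorship 3.14.2..
After op 6 (insert('x')): buffer="xjmjxxjoxjsg" (len 12), cursors c3@1 c1@6 c4@6 c2@9, authorship 33.1144.22..

Answer: xjmjxxjoxjsg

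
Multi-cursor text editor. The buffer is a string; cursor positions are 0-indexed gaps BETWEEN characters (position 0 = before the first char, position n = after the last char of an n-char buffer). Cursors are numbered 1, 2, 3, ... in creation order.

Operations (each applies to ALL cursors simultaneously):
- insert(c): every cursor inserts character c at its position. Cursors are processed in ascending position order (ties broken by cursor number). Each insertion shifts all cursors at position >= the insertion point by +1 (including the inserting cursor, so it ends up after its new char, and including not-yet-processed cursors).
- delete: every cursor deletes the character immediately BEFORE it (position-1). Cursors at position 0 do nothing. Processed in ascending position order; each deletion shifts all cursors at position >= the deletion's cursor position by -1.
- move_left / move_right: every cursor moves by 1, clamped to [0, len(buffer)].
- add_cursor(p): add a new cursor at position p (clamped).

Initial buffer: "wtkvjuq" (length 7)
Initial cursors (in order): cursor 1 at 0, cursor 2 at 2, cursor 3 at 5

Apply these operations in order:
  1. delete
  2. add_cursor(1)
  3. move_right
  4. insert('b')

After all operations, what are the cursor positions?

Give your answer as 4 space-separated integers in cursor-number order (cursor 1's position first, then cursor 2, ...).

Answer: 2 5 8 5

Derivation:
After op 1 (delete): buffer="wkvuq" (len 5), cursors c1@0 c2@1 c3@3, authorship .....
After op 2 (add_cursor(1)): buffer="wkvuq" (len 5), cursors c1@0 c2@1 c4@1 c3@3, authorship .....
After op 3 (move_right): buffer="wkvuq" (len 5), cursors c1@1 c2@2 c4@2 c3@4, authorship .....
After op 4 (insert('b')): buffer="wbkbbvubq" (len 9), cursors c1@2 c2@5 c4@5 c3@8, authorship .1.24..3.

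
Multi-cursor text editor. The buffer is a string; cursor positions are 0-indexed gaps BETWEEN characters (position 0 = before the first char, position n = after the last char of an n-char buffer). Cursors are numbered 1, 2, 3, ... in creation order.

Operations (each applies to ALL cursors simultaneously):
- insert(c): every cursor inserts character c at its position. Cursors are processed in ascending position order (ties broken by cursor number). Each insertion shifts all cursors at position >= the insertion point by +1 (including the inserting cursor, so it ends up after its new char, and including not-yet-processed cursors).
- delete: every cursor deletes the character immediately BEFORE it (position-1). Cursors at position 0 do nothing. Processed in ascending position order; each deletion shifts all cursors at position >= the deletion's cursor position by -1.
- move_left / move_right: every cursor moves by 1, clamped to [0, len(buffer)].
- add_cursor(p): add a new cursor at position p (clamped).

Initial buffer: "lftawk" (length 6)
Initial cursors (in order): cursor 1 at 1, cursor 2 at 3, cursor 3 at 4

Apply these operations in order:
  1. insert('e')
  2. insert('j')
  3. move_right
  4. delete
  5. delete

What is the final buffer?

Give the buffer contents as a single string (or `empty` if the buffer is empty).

Answer: leteek

Derivation:
After op 1 (insert('e')): buffer="lefteaewk" (len 9), cursors c1@2 c2@5 c3@7, authorship .1..2.3..
After op 2 (insert('j')): buffer="lejftejaejwk" (len 12), cursors c1@3 c2@7 c3@10, authorship .11..22.33..
After op 3 (move_right): buffer="lejftejaejwk" (len 12), cursors c1@4 c2@8 c3@11, authorship .11..22.33..
After op 4 (delete): buffer="lejtejejk" (len 9), cursors c1@3 c2@6 c3@8, authorship .11.2233.
After op 5 (delete): buffer="leteek" (len 6), cursors c1@2 c2@4 c3@5, authorship .1.23.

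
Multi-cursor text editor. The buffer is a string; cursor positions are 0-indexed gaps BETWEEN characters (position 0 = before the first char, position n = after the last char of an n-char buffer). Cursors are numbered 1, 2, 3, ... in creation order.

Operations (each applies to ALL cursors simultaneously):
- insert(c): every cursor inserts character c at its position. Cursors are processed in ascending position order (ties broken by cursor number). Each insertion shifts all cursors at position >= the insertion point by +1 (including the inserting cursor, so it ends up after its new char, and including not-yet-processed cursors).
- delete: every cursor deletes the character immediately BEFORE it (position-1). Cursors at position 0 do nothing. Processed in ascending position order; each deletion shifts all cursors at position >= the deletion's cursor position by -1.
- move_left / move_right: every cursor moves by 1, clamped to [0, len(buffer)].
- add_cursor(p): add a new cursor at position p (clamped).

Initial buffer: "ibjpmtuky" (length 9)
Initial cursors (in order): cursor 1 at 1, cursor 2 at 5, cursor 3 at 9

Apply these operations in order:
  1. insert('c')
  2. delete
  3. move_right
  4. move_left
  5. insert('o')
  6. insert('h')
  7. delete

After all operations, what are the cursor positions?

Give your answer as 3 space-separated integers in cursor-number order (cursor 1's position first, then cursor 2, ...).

After op 1 (insert('c')): buffer="icbjpmctukyc" (len 12), cursors c1@2 c2@7 c3@12, authorship .1....2....3
After op 2 (delete): buffer="ibjpmtuky" (len 9), cursors c1@1 c2@5 c3@9, authorship .........
After op 3 (move_right): buffer="ibjpmtuky" (len 9), cursors c1@2 c2@6 c3@9, authorship .........
After op 4 (move_left): buffer="ibjpmtuky" (len 9), cursors c1@1 c2@5 c3@8, authorship .........
After op 5 (insert('o')): buffer="iobjpmotukoy" (len 12), cursors c1@2 c2@7 c3@11, authorship .1....2...3.
After op 6 (insert('h')): buffer="iohbjpmohtukohy" (len 15), cursors c1@3 c2@9 c3@14, authorship .11....22...33.
After op 7 (delete): buffer="iobjpmotukoy" (len 12), cursors c1@2 c2@7 c3@11, authorship .1....2...3.

Answer: 2 7 11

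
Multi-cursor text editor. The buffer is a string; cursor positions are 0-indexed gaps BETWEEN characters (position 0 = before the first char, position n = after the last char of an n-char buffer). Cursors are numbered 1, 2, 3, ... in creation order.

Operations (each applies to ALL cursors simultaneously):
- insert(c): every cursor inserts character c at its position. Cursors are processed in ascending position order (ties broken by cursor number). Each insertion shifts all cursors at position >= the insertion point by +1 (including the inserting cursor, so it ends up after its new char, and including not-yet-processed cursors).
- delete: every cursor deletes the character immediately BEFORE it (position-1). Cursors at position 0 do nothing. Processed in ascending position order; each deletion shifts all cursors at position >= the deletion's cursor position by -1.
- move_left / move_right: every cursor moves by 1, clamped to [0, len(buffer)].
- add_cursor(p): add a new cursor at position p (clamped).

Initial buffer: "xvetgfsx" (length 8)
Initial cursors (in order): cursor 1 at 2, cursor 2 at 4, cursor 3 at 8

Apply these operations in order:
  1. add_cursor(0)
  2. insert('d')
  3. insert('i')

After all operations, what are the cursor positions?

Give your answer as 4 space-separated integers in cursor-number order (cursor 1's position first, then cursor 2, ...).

Answer: 6 10 16 2

Derivation:
After op 1 (add_cursor(0)): buffer="xvetgfsx" (len 8), cursors c4@0 c1@2 c2@4 c3@8, authorship ........
After op 2 (insert('d')): buffer="dxvdetdgfsxd" (len 12), cursors c4@1 c1@4 c2@7 c3@12, authorship 4..1..2....3
After op 3 (insert('i')): buffer="dixvdietdigfsxdi" (len 16), cursors c4@2 c1@6 c2@10 c3@16, authorship 44..11..22....33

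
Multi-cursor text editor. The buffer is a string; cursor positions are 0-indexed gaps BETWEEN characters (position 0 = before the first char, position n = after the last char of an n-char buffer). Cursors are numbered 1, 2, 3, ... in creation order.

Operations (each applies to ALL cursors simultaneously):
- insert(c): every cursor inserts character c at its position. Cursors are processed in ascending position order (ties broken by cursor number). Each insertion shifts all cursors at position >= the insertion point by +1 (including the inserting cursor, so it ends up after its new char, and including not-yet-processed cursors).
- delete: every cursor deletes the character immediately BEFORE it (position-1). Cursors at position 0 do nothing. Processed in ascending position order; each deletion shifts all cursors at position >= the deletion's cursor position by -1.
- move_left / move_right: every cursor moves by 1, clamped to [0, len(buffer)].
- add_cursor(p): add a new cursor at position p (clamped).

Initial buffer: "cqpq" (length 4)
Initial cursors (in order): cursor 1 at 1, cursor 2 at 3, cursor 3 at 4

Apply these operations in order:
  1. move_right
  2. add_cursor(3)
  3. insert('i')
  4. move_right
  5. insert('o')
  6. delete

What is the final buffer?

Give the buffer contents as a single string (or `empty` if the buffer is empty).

Answer: cqipiqii

Derivation:
After op 1 (move_right): buffer="cqpq" (len 4), cursors c1@2 c2@4 c3@4, authorship ....
After op 2 (add_cursor(3)): buffer="cqpq" (len 4), cursors c1@2 c4@3 c2@4 c3@4, authorship ....
After op 3 (insert('i')): buffer="cqipiqii" (len 8), cursors c1@3 c4@5 c2@8 c3@8, authorship ..1.4.23
After op 4 (move_right): buffer="cqipiqii" (len 8), cursors c1@4 c4@6 c2@8 c3@8, authorship ..1.4.23
After op 5 (insert('o')): buffer="cqipoiqoiioo" (len 12), cursors c1@5 c4@8 c2@12 c3@12, authorship ..1.14.42323
After op 6 (delete): buffer="cqipiqii" (len 8), cursors c1@4 c4@6 c2@8 c3@8, authorship ..1.4.23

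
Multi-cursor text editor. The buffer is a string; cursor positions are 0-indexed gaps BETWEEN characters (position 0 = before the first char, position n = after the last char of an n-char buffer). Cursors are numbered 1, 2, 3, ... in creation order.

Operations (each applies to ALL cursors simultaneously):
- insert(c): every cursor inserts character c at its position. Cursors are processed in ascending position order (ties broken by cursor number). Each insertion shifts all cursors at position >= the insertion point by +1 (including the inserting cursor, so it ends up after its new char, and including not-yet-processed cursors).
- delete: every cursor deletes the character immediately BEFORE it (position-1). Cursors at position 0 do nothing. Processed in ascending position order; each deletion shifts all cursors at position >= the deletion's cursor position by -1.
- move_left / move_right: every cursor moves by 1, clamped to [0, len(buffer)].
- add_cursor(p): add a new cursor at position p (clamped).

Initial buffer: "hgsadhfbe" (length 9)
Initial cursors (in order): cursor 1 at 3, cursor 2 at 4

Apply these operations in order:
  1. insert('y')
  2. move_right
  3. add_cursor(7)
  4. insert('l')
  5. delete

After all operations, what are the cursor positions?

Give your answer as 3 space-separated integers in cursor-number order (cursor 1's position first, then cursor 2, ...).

Answer: 5 7 7

Derivation:
After op 1 (insert('y')): buffer="hgsyaydhfbe" (len 11), cursors c1@4 c2@6, authorship ...1.2.....
After op 2 (move_right): buffer="hgsyaydhfbe" (len 11), cursors c1@5 c2@7, authorship ...1.2.....
After op 3 (add_cursor(7)): buffer="hgsyaydhfbe" (len 11), cursors c1@5 c2@7 c3@7, authorship ...1.2.....
After op 4 (insert('l')): buffer="hgsyalydllhfbe" (len 14), cursors c1@6 c2@10 c3@10, authorship ...1.12.23....
After op 5 (delete): buffer="hgsyaydhfbe" (len 11), cursors c1@5 c2@7 c3@7, authorship ...1.2.....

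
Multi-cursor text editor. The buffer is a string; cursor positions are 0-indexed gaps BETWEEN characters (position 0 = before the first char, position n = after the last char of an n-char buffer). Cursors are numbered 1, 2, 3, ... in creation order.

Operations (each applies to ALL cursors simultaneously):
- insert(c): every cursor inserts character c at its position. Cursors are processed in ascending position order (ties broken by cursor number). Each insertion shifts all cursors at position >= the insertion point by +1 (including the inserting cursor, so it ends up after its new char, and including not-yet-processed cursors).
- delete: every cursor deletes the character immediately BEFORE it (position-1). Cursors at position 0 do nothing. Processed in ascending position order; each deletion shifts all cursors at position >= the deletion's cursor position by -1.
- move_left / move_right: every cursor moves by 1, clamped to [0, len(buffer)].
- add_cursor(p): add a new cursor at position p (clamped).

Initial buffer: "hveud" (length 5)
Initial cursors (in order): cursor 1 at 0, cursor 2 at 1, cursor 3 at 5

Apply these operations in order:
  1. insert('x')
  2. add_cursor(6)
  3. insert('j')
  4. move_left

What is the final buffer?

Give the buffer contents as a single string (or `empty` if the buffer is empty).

Answer: xjhxjveujdxj

Derivation:
After op 1 (insert('x')): buffer="xhxveudx" (len 8), cursors c1@1 c2@3 c3@8, authorship 1.2....3
After op 2 (add_cursor(6)): buffer="xhxveudx" (len 8), cursors c1@1 c2@3 c4@6 c3@8, authorship 1.2....3
After op 3 (insert('j')): buffer="xjhxjveujdxj" (len 12), cursors c1@2 c2@5 c4@9 c3@12, authorship 11.22...4.33
After op 4 (move_left): buffer="xjhxjveujdxj" (len 12), cursors c1@1 c2@4 c4@8 c3@11, authorship 11.22...4.33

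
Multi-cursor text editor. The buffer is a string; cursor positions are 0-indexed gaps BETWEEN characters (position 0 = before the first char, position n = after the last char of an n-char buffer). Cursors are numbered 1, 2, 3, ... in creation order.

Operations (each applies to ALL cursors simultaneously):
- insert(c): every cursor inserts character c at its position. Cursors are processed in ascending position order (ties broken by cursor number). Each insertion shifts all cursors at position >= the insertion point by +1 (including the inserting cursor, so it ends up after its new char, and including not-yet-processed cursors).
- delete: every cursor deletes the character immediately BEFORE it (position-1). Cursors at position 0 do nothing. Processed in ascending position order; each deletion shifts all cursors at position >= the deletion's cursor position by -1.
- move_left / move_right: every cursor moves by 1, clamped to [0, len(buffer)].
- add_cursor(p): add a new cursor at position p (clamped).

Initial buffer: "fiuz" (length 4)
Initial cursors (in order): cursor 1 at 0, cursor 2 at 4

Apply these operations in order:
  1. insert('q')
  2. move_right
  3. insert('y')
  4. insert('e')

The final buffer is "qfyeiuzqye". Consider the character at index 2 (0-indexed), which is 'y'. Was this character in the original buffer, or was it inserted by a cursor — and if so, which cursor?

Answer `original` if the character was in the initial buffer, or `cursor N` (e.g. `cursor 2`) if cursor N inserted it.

After op 1 (insert('q')): buffer="qfiuzq" (len 6), cursors c1@1 c2@6, authorship 1....2
After op 2 (move_right): buffer="qfiuzq" (len 6), cursors c1@2 c2@6, authorship 1....2
After op 3 (insert('y')): buffer="qfyiuzqy" (len 8), cursors c1@3 c2@8, authorship 1.1...22
After op 4 (insert('e')): buffer="qfyeiuzqye" (len 10), cursors c1@4 c2@10, authorship 1.11...222
Authorship (.=original, N=cursor N): 1 . 1 1 . . . 2 2 2
Index 2: author = 1

Answer: cursor 1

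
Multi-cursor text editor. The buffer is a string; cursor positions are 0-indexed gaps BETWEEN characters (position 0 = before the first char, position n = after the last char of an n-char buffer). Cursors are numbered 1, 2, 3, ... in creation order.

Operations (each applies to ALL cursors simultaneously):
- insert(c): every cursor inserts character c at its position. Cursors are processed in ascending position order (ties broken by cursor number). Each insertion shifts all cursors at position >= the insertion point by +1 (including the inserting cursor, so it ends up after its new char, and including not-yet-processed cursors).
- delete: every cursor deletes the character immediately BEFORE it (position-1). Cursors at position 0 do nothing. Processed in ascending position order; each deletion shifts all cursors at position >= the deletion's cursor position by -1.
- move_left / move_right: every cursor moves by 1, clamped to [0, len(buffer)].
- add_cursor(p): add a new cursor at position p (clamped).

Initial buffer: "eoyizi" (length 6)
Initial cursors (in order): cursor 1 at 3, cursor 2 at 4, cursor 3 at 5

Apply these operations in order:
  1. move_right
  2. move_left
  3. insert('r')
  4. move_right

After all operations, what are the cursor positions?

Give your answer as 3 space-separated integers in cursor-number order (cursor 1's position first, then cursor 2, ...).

Answer: 5 7 9

Derivation:
After op 1 (move_right): buffer="eoyizi" (len 6), cursors c1@4 c2@5 c3@6, authorship ......
After op 2 (move_left): buffer="eoyizi" (len 6), cursors c1@3 c2@4 c3@5, authorship ......
After op 3 (insert('r')): buffer="eoyrirzri" (len 9), cursors c1@4 c2@6 c3@8, authorship ...1.2.3.
After op 4 (move_right): buffer="eoyrirzri" (len 9), cursors c1@5 c2@7 c3@9, authorship ...1.2.3.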